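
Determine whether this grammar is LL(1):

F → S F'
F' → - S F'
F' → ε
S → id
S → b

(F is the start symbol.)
A grammar is LL(1) if for each non-terminal N with multiple productions, the predict sets of those productions are pairwise disjoint, where PREDICT(N → α) = (FIRST(α) \ {ε}) ∪ (FOLLOW(N) if α ⇒* ε).

Relevant sets:
  FOLLOW(F') = { $ }

For F':
  PREDICT(F' → '-' S F') = { '-' }
  PREDICT(F' → ε) = { $ }
For S:
  PREDICT(S → id) = { 'id' }
  PREDICT(S → b) = { 'b' }
F has a single production, so nothing to check there.

All predict sets are disjoint. The grammar IS LL(1).

Answer: Yes, the grammar is LL(1).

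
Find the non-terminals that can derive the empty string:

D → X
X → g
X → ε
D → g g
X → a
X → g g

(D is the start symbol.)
A non-terminal is nullable if it can derive ε (the empty string): either it has an ε-production, or it has a production whose right-hand side consists entirely of nullable non-terminals.

ε-productions: X → ε
So X is immediately nullable.
D → X: every symbol on the right is nullable, so D is nullable too.
Every non-terminal is now nullable.
Nullable = { 'D', 'X' }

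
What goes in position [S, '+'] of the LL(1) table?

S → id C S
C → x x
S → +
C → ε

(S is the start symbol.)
S → +

To find M[S, '+'], we find productions for S where '+' is in the predict set (PREDICT(N → α) = (FIRST(α) \ {ε}) ∪ (FOLLOW(N) if α ⇒* ε)).

S → id C S: PREDICT = { 'id' }
S → +: PREDICT = { '+' }
  '+' is in predict set, so this production goes in M[S, '+']

M[S, '+'] = S → +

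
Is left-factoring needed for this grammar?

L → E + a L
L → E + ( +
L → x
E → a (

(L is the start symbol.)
Yes, L has productions with common prefix 'E +'

Left-factoring is needed when two productions for the same non-terminal
share a common prefix on the right-hand side.

Productions for L:
  L → E + a L
  L → E + ( +
  L → x

Found common prefix 'E +' in productions for L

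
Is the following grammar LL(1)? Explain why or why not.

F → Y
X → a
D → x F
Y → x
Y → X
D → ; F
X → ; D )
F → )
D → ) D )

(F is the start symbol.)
A grammar is LL(1) if for each non-terminal N with multiple productions, the predict sets of those productions are pairwise disjoint, where PREDICT(N → α) = (FIRST(α) \ {ε}) ∪ (FOLLOW(N) if α ⇒* ε).

Relevant sets:
  FIRST(Y) = { ';', 'a', 'x' }
  FIRST(X) = { ';', 'a' }

For F:
  PREDICT(F → Y) = { ';', 'a', 'x' }
  PREDICT(F → ')') = { ')' }
For X:
  PREDICT(X → a) = { 'a' }
  PREDICT(X → ';' D ')') = { ';' }
For D:
  PREDICT(D → x F) = { 'x' }
  PREDICT(D → ';' F) = { ';' }
  PREDICT(D → ')' D ')') = { ')' }
For Y:
  PREDICT(Y → x) = { 'x' }
  PREDICT(Y → X) = { ';', 'a' }

All predict sets are disjoint. The grammar IS LL(1).

Answer: Yes, the grammar is LL(1).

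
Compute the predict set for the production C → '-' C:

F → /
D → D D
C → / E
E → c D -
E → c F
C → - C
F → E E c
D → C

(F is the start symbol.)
PREDICT(C → '-' C) = (FIRST(RHS) \ {ε}) ∪ (FOLLOW(C) if ε ∈ FIRST(RHS), i.e. RHS ⇒* ε)
FIRST('-' C) = { '-' }
ε ∉ FIRST('-' C), so FOLLOW(C) is not added.
PREDICT(C → '-' C) = { '-' }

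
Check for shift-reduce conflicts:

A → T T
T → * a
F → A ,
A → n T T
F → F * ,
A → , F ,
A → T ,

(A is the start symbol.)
No shift-reduce conflicts

A shift-reduce conflict occurs when an LR(0) state has both:
  - a complete (reduce) item [A → α .] (dot at the end), and
  - a shift item [B → β . c γ] (dot before a terminal).

Augment with A' → A and build the canonical LR(0) collection (I0 = CLOSURE({[A' → . A]}), then GOTO on every symbol after a dot until no new states appear). It has 17 states:
  I0: { [A → . , F ,], [A → . T ,], [A → . T T], [A → . n T T], [A' → . A], [T → . * a] }  — shift
  I1: { [T → * . a] }  — shift
  I2: { [A → , . F ,], [A → . , F ,], [A → . T ,], [A → . T T], [A → . n T T], [F → . A ,], [F → . F * ,], [T → . * a] }  — shift
  I3: { [A' → A .] }  — accept
  I4: { [A → T . ,], [A → T . T], [T → . * a] }  — shift
  I5: { [A → n . T T], [T → . * a] }  — shift
  I6: { [A → n T . T], [T → . * a] }  — shift
  I7: { [A → n T T .] }  — reduce
  I8: { [A → T , .] }  — reduce
  I9: { [A → T T .] }  — reduce
  I10: { [F → A . ,] }  — shift
  I11: { [A → , F . ,], [F → F . * ,] }  — shift
  I12: { [F → F * . ,] }  — shift
  I13: { [A → , F , .] }  — reduce
  I14: { [F → F * , .] }  — reduce
  I15: { [F → A , .] }  — reduce
  I16: { [T → * a .] }  — reduce

No state contains both a complete item and a shift item.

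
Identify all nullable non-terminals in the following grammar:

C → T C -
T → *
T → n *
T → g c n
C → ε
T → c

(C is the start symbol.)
{ 'C' }

A non-terminal is nullable if it can derive ε (the empty string): either it has an ε-production, or it has a production whose right-hand side consists entirely of nullable non-terminals.

ε-productions: C → ε
So C is immediately nullable.
No further non-terminal can be added: every production for the remaining non-terminals contains a terminal or a non-nullable non-terminal.
Nullable = { 'C' }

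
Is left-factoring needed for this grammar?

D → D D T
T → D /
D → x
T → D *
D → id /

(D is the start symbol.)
Yes, T has productions with common prefix 'D'

Left-factoring is needed when two productions for the same non-terminal
share a common prefix on the right-hand side.

Productions for D:
  D → D D T
  D → x
  D → id /
Productions for T:
  T → D /
  T → D *

Found common prefix 'D' in productions for T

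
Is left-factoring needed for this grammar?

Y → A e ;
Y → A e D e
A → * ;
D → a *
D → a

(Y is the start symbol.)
Left-factoring is needed when two productions for the same non-terminal
share a common prefix on the right-hand side.

Productions for Y:
  Y → A e ;
  Y → A e D e
Productions for D:
  D → a *
  D → a

Found common prefix 'A e' in productions for Y
Found common prefix 'a' in productions for D

Answer: Yes, Y has productions with common prefix 'A e'; D has productions with common prefix 'a'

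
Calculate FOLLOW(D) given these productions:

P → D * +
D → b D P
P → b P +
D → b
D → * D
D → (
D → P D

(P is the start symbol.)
{ '(', '*', 'b' }

To compute FOLLOW(D), find every occurrence of D on a right-hand side N → α D β: add FIRST(β) \ {ε}, and if β is empty or nullable also add FOLLOW(N). Iterate to a fixed point.

In P → D * +: D is followed by '*' '+', add FIRST('*' '+') \ {ε} = { '*' }
In D → b D P: D is followed by P, add FIRST(P) \ {ε} = { '(', '*', 'b' }
In D → * D: D is at the end; this adds FOLLOW(D) to itself — nothing new
In D → P D: D is at the end; this adds FOLLOW(D) to itself — nothing new

Taking the union: FOLLOW(D) = { '(', '*', 'b' }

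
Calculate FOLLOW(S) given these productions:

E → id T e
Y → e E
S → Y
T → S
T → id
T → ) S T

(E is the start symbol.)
{ ')', 'e', 'id' }

To compute FOLLOW(S), find every occurrence of S on a right-hand side N → α S β: add FIRST(β) \ {ε}, and if β is empty or nullable also add FOLLOW(N). Iterate to a fixed point.

In T → S: S is at the end, add FOLLOW(T)
In T → ) S T: S is followed by T, add FIRST(T) \ {ε} = { ')', 'e', 'id' }

The FOLLOW sets referred to above (computed the same way, to a fixed point):
  FOLLOW(T) = { 'e' }

Taking the union: FOLLOW(S) = { ')', 'e', 'id' }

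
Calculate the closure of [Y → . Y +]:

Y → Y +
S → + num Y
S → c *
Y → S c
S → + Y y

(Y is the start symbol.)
{ [S → . + Y y], [S → . + num Y], [S → . c *], [Y → . S c], [Y → . Y +] }

Start with: [Y → . Y +]
  [Y → . Y +] has the dot before Y: add [Y → . S c]
  [Y → . S c] has the dot before S: add [S → . + num Y], [S → . c *], [S → . + Y y]
No further items can be added.

CLOSURE = { [S → . + Y y], [S → . + num Y], [S → . c *], [Y → . S c], [Y → . Y +] }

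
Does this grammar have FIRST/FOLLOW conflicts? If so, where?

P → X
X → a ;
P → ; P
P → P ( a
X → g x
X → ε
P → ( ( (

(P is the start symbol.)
Yes. P → P '(' a with FOLLOW(P) on { '(' }; P → '(' '(' '(' with FOLLOW(P) on { '(' }

A FIRST/FOLLOW conflict occurs when a non-terminal N has a nullable alternative N → β (β ⇒* ε) and another alternative N → α with FIRST(α) ∩ FOLLOW(N) ≠ ∅: on such a lookahead the parser cannot decide between expanding α and letting N vanish via β.

Nullable non-terminals: P, X.
FIRST sets used below: FIRST(X) = { 'a', 'g', ε }, FIRST(P) = { '(', ';', 'a', 'g', ε }

P: nullable alternative(s) P → X; FOLLOW(P) = { $, '(' }
  P → X: FIRST \ {ε} = { 'a', 'g' } — this is the only nullable alternative, skip
  P → ; P: FIRST \ {ε} = { ';' } — disjoint from FOLLOW(P)
  P → P ( a: FIRST \ {ε} = { '(', ';', 'a', 'g' } — overlaps FOLLOW(P) on { '(' }: CONFLICT
  P → ( ( (: FIRST \ {ε} = { '(' } — overlaps FOLLOW(P) on { '(' }: CONFLICT

X: nullable alternative(s) X → ε; FOLLOW(X) = { $, '(' }
  X → a ;: FIRST \ {ε} = { 'a' } — disjoint from FOLLOW(X)
  X → g x: FIRST \ {ε} = { 'g' } — disjoint from FOLLOW(X)
  X → ε: FIRST \ {ε} = { } — this is the only nullable alternative, skip

So the grammar has 2 FIRST/FOLLOW conflicts (marked CONFLICT above).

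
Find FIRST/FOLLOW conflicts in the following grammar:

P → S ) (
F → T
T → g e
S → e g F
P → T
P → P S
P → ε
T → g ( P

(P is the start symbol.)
Yes. P → S ')' '(' with FOLLOW(P) on { 'e' }; P → P S with FOLLOW(P) on { 'e' }

Nullable non-terminals: P.
FIRST sets used below: FIRST(S) = { 'e' }, FIRST(T) = { 'g' }, FIRST(P) = { 'e', 'g', ε }

P: nullable alternative(s) P → ε; FOLLOW(P) = { $, ')', 'e' }
  P → S ) (: FIRST \ {ε} = { 'e' } — overlaps FOLLOW(P) on { 'e' }: CONFLICT
  P → T: FIRST \ {ε} = { 'g' } — disjoint from FOLLOW(P)
  P → P S: FIRST \ {ε} = { 'e', 'g' } — overlaps FOLLOW(P) on { 'e' }: CONFLICT
  P → ε: FIRST \ {ε} = { } — this is the only nullable alternative, skip

F, S, T have no nullable alternative, so no FIRST/FOLLOW check is needed there.

So the grammar has 2 FIRST/FOLLOW conflicts (marked CONFLICT above).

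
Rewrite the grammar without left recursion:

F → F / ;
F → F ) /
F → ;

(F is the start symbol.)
F → ; F'
F' → / ; F'
F' → ) / F'
F' → ε

F is directly left-recursive. The standard transformation for
  A → A α₁ | ... | A α_m | β₁ | ... | β_n
is
  A  → β₁ A' | ... | β_n A'
  A' → α₁ A' | ... | α_m A' | ε

F → ; becomes F → ; F'
F → F / ; becomes F' → / ; F'
F → F ) / becomes F' → ) / F'
Add F' → ε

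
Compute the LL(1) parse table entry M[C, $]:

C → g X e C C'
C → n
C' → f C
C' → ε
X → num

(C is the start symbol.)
Empty (error entry)

To find M[C, $], we find productions for C where $ is in the predict set (PREDICT(N → α) = (FIRST(α) \ {ε}) ∪ (FOLLOW(N) if α ⇒* ε)).

C → g X e C C': PREDICT = { 'g' }
C → n: PREDICT = { 'n' }

M[C, $] is empty (no production applies)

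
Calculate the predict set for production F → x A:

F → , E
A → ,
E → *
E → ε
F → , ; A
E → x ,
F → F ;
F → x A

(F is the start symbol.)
PREDICT(F → x A) = (FIRST(RHS) \ {ε}) ∪ (FOLLOW(F) if ε ∈ FIRST(RHS), i.e. RHS ⇒* ε)
FIRST(x A) = { 'x' }
ε ∉ FIRST(x A), so FOLLOW(F) is not added.
PREDICT(F → x A) = { 'x' }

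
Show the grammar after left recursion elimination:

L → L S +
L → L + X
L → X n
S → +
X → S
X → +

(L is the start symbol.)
L is directly left-recursive. The standard transformation for
  A → A α₁ | ... | A α_m | β₁ | ... | β_n
is
  A  → β₁ A' | ... | β_n A'
  A' → α₁ A' | ... | α_m A' | ε

L → X n becomes L → X n L'
L → L S + becomes L' → S + L'
L → L + X becomes L' → + X L'
Add L' → ε

Productions for other non-terminals are unchanged:
  S → +
  X → S
  X → +

Resulting grammar:
L → X n L'
L' → S + L'
L' → + X L'
L' → ε
S → +
X → S
X → +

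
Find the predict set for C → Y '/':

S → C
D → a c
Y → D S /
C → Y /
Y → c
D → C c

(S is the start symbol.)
{ 'a', 'c' }

PREDICT(C → Y '/') = (FIRST(RHS) \ {ε}) ∪ (FOLLOW(C) if ε ∈ FIRST(RHS), i.e. RHS ⇒* ε)
FIRST(Y) = { 'a', 'c' }
FIRST(Y '/') = { 'a', 'c' }
ε ∉ FIRST(Y '/'), so FOLLOW(C) is not added.
PREDICT(C → Y '/') = { 'a', 'c' }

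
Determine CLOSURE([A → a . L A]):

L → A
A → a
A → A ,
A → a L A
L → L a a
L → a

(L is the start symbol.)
To compute CLOSURE, for each item [A → α.Bβ] where B is a non-terminal, add [B → .γ] for all productions B → γ; repeat for the newly added items until nothing changes.

Start with: [A → a . L A]
  [A → a . L A] has the dot before L: add [L → . A], [L → . L a a], [L → . a]
  [L → . A] has the dot before A: add [A → . a], [A → . A ,], [A → . a L A]
No further items can be added.

CLOSURE = { [A → . A ,], [A → . a L A], [A → . a], [A → a . L A], [L → . A], [L → . L a a], [L → . a] }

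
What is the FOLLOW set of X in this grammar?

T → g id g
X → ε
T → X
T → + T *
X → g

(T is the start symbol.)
To compute FOLLOW(X), find every occurrence of X on a right-hand side N → α X β: add FIRST(β) \ {ε}, and if β is empty or nullable also add FOLLOW(N). Iterate to a fixed point.

In T → X: X is at the end, add FOLLOW(T)

The FOLLOW sets referred to above (computed the same way, to a fixed point):
  FOLLOW(T) = { $, '*' }

Taking the union: FOLLOW(X) = { $, '*' }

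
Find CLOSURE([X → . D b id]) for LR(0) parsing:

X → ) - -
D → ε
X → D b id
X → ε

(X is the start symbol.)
{ [D → .], [X → . D b id] }

To compute CLOSURE, for each item [A → α.Bβ] where B is a non-terminal, add [B → .γ] for all productions B → γ; repeat for the newly added items until nothing changes.

Start with: [X → . D b id]
  [X → . D b id] has the dot before D: add [D → .]
No further items can be added.

CLOSURE = { [D → .], [X → . D b id] }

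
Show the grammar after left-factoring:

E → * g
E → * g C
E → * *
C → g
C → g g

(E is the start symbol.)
E → * E'
E' → g E''
E'' → ε
E'' → C
E' → *
C → g C'
C' → ε
C' → g

Left-factoring transforms A → αβ₁ | αβ₂ into A → αA' and A' → β₁ | β₂
(α is the longest common prefix among the alternatives). Repeat until
no nonterminal has two alternatives with a common prefix.

Round 1: E has alternatives sharing prefix '*'. Introduce E': E → * E'
  Add: E' → g
  Add: E' → g C
  Add: E' → *

Round 2: E' has alternatives sharing prefix 'g'. Introduce E'': E' → g E''
  Add: E'' → ε
  Add: E'' → C

Round 3: C has alternatives sharing prefix 'g'. Introduce C': C → g C'
  Add: C' → ε
  Add: C' → g

No remaining common prefixes — done.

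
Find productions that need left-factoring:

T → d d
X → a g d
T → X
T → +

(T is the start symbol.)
Left-factoring is needed when two productions for the same non-terminal
share a common prefix on the right-hand side.

Productions for T:
  T → d d
  T → X
  T → +

No common prefixes found.

Answer: No, left-factoring is not needed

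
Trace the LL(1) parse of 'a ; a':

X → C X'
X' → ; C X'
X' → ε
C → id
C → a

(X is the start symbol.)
LL(1) parsing maintains a stack (initially the start symbol over $) and the input. At each step: if the stack top is a terminal, match it against the current input token; if it is a non-terminal N, replace it with the RHS of M[N, lookahead] (the unique production whose predict set contains the lookahead).

Stack is shown with the top on the left.

Stack     Input    Action
-------------------------
X $       a ; a $  output X → C X'
C X' $    a ; a $  output C → a
a X' $    a ; a $  match 'a'
X' $      ; a $    output X' → ; C X'
; C X' $  ; a $    match ';'
C X' $    a $      output C → a
a X' $    a $      match 'a'
X' $      $        output X' → ε
$         $        accept

The string is accepted.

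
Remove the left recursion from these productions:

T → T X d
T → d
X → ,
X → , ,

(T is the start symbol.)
T → d T'
T' → X d T'
T' → ε
X → ,
X → , ,

T is directly left-recursive. The standard transformation for
  A → A α₁ | ... | A α_m | β₁ | ... | β_n
is
  A  → β₁ A' | ... | β_n A'
  A' → α₁ A' | ... | α_m A' | ε

T → d becomes T → d T'
T → T X d becomes T' → X d T'
Add T' → ε

Productions for other non-terminals are unchanged:
  X → ,
  X → , ,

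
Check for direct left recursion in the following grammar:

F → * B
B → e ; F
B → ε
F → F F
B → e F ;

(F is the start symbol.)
F → * B: starts with '*'
B → e ; F: starts with e
B → ε: starts with ε
F → F F: LEFT RECURSIVE (starts with F)
B → e F ;: starts with e

The grammar has direct left recursion on: F.

Answer: Yes, F is left-recursive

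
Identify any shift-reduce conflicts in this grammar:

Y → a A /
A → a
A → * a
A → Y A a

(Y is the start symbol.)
Yes — I6: [A → a .] vs [A → . * a]

Augment with Y' → Y and build the canonical LR(0) collection (I0 = CLOSURE({[Y' → . Y]}), then GOTO on every symbol after a dot until no new states appear). It has 11 states:
  I0: { [Y → . a A /], [Y' → . Y] }  — shift
  I1: { [Y' → Y .] }  — accept
  I2: { [A → . * a], [A → . Y A a], [A → . a], [Y → . a A /], [Y → a . A /] }  — shift
  I3: { [A → * . a] }  — shift
  I4: { [Y → a A . /] }  — shift
  I5: { [A → . * a], [A → . Y A a], [A → . a], [A → Y . A a], [Y → . a A /] }  — shift
  I6: { [A → . * a], [A → . Y A a], [A → . a], [A → a .], [Y → . a A /], [Y → a . A /] }  — shift, reduce
  I7: { [A → Y A . a] }  — shift
  I8: { [A → Y A a .] }  — reduce
  I9: { [Y → a A / .] }  — reduce
  I10: { [A → * a .] }  — reduce

I6 contains reduce item [A → a .] and shift items [A → . * a], [A → . a], [Y → . a A /] — shift-reduce conflict.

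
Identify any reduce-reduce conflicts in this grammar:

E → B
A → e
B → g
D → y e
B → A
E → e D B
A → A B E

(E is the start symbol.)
A reduce-reduce conflict occurs when an LR(0) state has two complete items [A → α .] and [B → β .] — both call for a reduction, and with no lookahead the parser cannot choose between them.

Augment with E' → E and build the canonical LR(0) collection (I0 = CLOSURE({[E' → . E]}), then GOTO on every symbol after a dot until no new states appear). It has 13 states:
  I0: { [A → . A B E], [A → . e], [B → . A], [B → . g], [E → . B], [E → . e D B], [E' → . E] }  — shift
  I1: { [A → . A B E], [A → . e], [A → A . B E], [B → . A], [B → . g], [B → A .] }  — shift, reduce
  I2: { [E → B .] }  — reduce
  I3: { [E' → E .] }  — accept
  I4: { [A → e .], [D → . y e], [E → e . D B] }  — shift, reduce
  I5: { [B → g .] }  — reduce
  I6: { [A → . A B E], [A → . e], [B → . A], [B → . g], [E → e D . B] }  — shift
  I7: { [D → y . e] }  — shift
  I8: { [D → y e .] }  — reduce
  I9: { [E → e D B .] }  — reduce
  I10: { [A → e .] }  — reduce
  I11: { [A → . A B E], [A → . e], [A → A B . E], [B → . A], [B → . g], [E → . B], [E → . e D B] }  — shift
  I12: { [A → A B E .] }  — reduce

No state contains more than one complete item.

Answer: No reduce-reduce conflicts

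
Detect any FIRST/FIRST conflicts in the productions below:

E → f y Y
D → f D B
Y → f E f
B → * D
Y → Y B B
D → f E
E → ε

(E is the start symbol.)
FIRST sets of the non-terminals at (or reachable through a nullable prefix from) the front of some alternative:
  FIRST(Y) = { 'f' }

Productions for E:
  E → f y Y: FIRST = { 'f' }
  E → ε: FIRST = { ε }
Productions for D:
  D → f D B: FIRST = { 'f' }
  D → f E: FIRST = { 'f' }
Productions for Y:
  Y → f E f: FIRST = { 'f' }
  Y → Y B B: FIRST = { 'f' }
B has only one production, so no FIRST/FIRST conflict is possible there.

Conflict for D: D → f D B and D → f E
  Overlap: { 'f' }
Conflict for Y: Y → f E f and Y → Y B B
  Overlap: { 'f' }

Answer: Yes. D → f D B / D → f E on { 'f' }; Y → f E f / Y → Y B B on { 'f' }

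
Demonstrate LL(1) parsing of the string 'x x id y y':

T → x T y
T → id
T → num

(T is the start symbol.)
LL(1) parsing maintains a stack (initially the start symbol over $) and the input. At each step: if the stack top is a terminal, match it against the current input token; if it is a non-terminal N, replace it with the RHS of M[N, lookahead] (the unique production whose predict set contains the lookahead).

Stack is shown with the top on the left.

Stack      Input         Action
-------------------------------
T $        x x id y y $  output T → x T y
x T y $    x x id y y $  match 'x'
T y $      x id y y $    output T → x T y
x T y y $  x id y y $    match 'x'
T y y $    id y y $      output T → id
id y y $   id y y $      match 'id'
y y $      y y $         match 'y'
y $        y $           match 'y'
$          $             accept

The string is accepted.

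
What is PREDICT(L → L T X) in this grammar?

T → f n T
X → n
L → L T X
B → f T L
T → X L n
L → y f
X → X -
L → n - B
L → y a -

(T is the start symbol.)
PREDICT(L → L T X) = (FIRST(RHS) \ {ε}) ∪ (FOLLOW(L) if ε ∈ FIRST(RHS), i.e. RHS ⇒* ε)
FIRST(L) = { 'n', 'y' }
FIRST(L T X) = { 'n', 'y' }
ε ∉ FIRST(L T X), so FOLLOW(L) is not added.
PREDICT(L → L T X) = { 'n', 'y' }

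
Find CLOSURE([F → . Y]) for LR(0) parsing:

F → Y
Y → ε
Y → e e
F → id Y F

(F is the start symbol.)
{ [F → . Y], [Y → . e e], [Y → .] }

Start with: [F → . Y]
  [F → . Y] has the dot before Y: add [Y → .], [Y → . e e]
No further items can be added.

CLOSURE = { [F → . Y], [Y → . e e], [Y → .] }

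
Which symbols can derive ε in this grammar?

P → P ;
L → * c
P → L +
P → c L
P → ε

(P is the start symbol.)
A non-terminal is nullable if it can derive ε (the empty string): either it has an ε-production, or it has a production whose right-hand side consists entirely of nullable non-terminals.

ε-productions: P → ε
So P is immediately nullable.
No further non-terminal can be added: every production for the remaining non-terminals contains a terminal or a non-nullable non-terminal.
Nullable = { 'P' }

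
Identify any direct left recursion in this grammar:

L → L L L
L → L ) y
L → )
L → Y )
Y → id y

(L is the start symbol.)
Direct left recursion occurs when N → N α for some non-terminal N (the right-hand side begins with the left-hand side itself).

L → L L L: LEFT RECURSIVE (starts with L)
L → L ) y: LEFT RECURSIVE (starts with L)
L → ): starts with ')'
L → Y ): starts with Y
Y → id y: starts with id

The grammar has direct left recursion on: L.

Answer: Yes, L is left-recursive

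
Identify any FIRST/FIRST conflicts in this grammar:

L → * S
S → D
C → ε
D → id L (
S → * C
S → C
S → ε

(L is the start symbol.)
A FIRST/FIRST conflict occurs when two productions N → α and N → β for the same non-terminal have FIRST(α) ∩ FIRST(β) ≠ ∅ (with ε ∈ FIRST of a nullable right-hand side, so two nullable alternatives also conflict).

FIRST sets of the non-terminals at (or reachable through a nullable prefix from) the front of some alternative:
  FIRST(D) = { 'id' }
  FIRST(C) = { ε }

Productions for S:
  S → D: FIRST = { 'id' }
  S → * C: FIRST = { '*' }
  S → C: FIRST = { ε }
  S → ε: FIRST = { ε }
L, C, D have only one production, so no FIRST/FIRST conflict is possible there.

Conflict for S: S → C and S → ε
  Overlap: { ε }

Answer: Yes. S → C / S → ε on { ε }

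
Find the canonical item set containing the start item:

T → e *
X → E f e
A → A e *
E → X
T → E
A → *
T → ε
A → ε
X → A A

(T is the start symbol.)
{ [A → . *], [A → . A e *], [A → .], [E → . X], [T → . E], [T → . e *], [T → .], [T' → . T], [X → . A A], [X → . E f e] }

First, augment the grammar with T' → T
I₀ = CLOSURE({ [T' → . T] }):
  [T' → . T] has the dot before T: add [T → . e *], [T → . E], [T → .]
  [T → . E] has the dot before E: add [E → . X]
  [E → . X] has the dot before X: add [X → . E f e], [X → . A A]
  [X → . A A] has the dot before A: add [A → . A e *], [A → . *], [A → .]
No further items can be added.

I₀ = { [A → . *], [A → . A e *], [A → .], [E → . X], [T → . E], [T → . e *], [T → .], [T' → . T], [X → . A A], [X → . E f e] }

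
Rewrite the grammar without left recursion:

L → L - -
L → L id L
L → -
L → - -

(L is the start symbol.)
L is directly left-recursive. The standard transformation for
  A → A α₁ | ... | A α_m | β₁ | ... | β_n
is
  A  → β₁ A' | ... | β_n A'
  A' → α₁ A' | ... | α_m A' | ε

L → - becomes L → - L'
L → - - becomes L → - - L'
L → L - - becomes L' → - - L'
L → L id L becomes L' → id L L'
Add L' → ε

Resulting grammar:
L → - L'
L → - - L'
L' → - - L'
L' → id L L'
L' → ε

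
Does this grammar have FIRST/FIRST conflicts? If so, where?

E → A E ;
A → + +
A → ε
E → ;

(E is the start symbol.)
FIRST sets of the non-terminals at (or reachable through a nullable prefix from) the front of some alternative:
  FIRST(A) = { '+', ε }
  FIRST(E) = { '+', ';' }

Productions for E:
  E → A E ;: FIRST = { '+', ';' }
  E → ;: FIRST = { ';' }
Productions for A:
  A → + +: FIRST = { '+' }
  A → ε: FIRST = { ε }

Conflict for E: E → A E ; and E → ;
  Overlap: { ';' }

Answer: Yes. E → A E ';' / E → ';' on { ';' }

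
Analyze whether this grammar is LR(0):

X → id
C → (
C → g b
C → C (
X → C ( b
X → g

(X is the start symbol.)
No. Shift-reduce conflict between [X → g .] and [C → g . b]

A grammar is LR(0) if no state in the canonical LR(0) collection has:
  - both a shift item (dot before a terminal) and a complete item (shift-reduce conflict), or
  - two or more complete items (reduce-reduce conflict; the accept item [X' → X .] counts as a complete item here).

Augment with X' → X and build the canonical LR(0) collection (I0 = CLOSURE({[X' → . X]}), then GOTO on every symbol after a dot until no new states appear). It has 9 states:
  I0: { [C → . (], [C → . C (], [C → . g b], [X → . C ( b], [X → . g], [X → . id], [X' → . X] }  — shift
  I1: { [C → ( .] }  — reduce
  I2: { [C → C . (], [X → C . ( b] }  — shift
  I3: { [X' → X .] }  — accept
  I4: { [C → g . b], [X → g .] }  — shift, reduce
  I5: { [X → id .] }  — reduce
  I6: { [C → g b .] }  — reduce
  I7: { [C → C ( .], [X → C ( . b] }  — shift, reduce
  I8: { [X → C ( b .] }  — reduce

Conflict in state I4:
  Shift-reduce conflict between [X → g .] and [C → g . b]
So the grammar is NOT LR(0).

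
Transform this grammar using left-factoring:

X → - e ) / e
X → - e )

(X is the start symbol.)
X → - e ) X'
X' → / e
X' → ε

Left-factoring transforms A → αβ₁ | αβ₂ into A → αA' and A' → β₁ | β₂
(α is the longest common prefix among the alternatives). Repeat until
no nonterminal has two alternatives with a common prefix.

Round 1: X has alternatives sharing prefix '- e )'. Introduce X': X → - e ) X'
  Add: X' → / e
  Add: X' → ε

No remaining common prefixes — done.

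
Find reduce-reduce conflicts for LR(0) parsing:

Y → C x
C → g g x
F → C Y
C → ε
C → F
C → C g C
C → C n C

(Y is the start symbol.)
Yes — I11: [C → .] vs [C → C n C .]; I12: [C → .] vs [C → C g C .]

Augment with Y' → Y and build the canonical LR(0) collection (I0 = CLOSURE({[Y' → . Y]}), then GOTO on every symbol after a dot until no new states appear). It has 14 states:
  I0: { [C → . C g C], [C → . C n C], [C → . F], [C → . g g x], [C → .], [F → . C Y], [Y → . C x], [Y' → . Y] }  — shift, reduce
  I1: { [C → . C g C], [C → . C n C], [C → . F], [C → . g g x], [C → .], [C → C . g C], [C → C . n C], [F → . C Y], [F → C . Y], [Y → . C x], [Y → C . x] }  — shift, reduce
  I2: { [C → F .] }  — reduce
  I3: { [Y' → Y .] }  — accept
  I4: { [C → g . g x] }  — shift
  I5: { [C → g g . x] }  — shift
  I6: { [C → g g x .] }  — reduce
  I7: { [F → C Y .] }  — reduce
  I8: { [C → . C g C], [C → . C n C], [C → . F], [C → . g g x], [C → .], [C → C g . C], [C → g . g x], [F → . C Y] }  — shift, reduce
  I9: { [C → . C g C], [C → . C n C], [C → . F], [C → . g g x], [C → .], [C → C n . C], [F → . C Y] }  — shift, reduce
  I10: { [Y → C x .] }  — reduce
  I11: { [C → . C g C], [C → . C n C], [C → . F], [C → . g g x], [C → .], [C → C . g C], [C → C . n C], [C → C n C .], [F → . C Y], [F → C . Y], [Y → . C x] }  — shift, 2 reduces
  I12: { [C → . C g C], [C → . C n C], [C → . F], [C → . g g x], [C → .], [C → C . g C], [C → C . n C], [C → C g C .], [F → . C Y], [F → C . Y], [Y → . C x] }  — shift, 2 reduces
  I13: { [C → g . g x], [C → g g . x] }  — shift

I11 contains complete items [C → .], [C → C n C .] — reduce-reduce conflict.
I12 contains complete items [C → .], [C → C g C .] — reduce-reduce conflict.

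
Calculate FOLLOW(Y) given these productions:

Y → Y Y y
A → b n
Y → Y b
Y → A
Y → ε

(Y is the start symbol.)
{ $, 'b', 'y' }

Y is the start symbol, so $ ∈ FOLLOW(Y).
In Y → Y Y y: Y is followed by Y y, add FIRST(Y y) \ {ε} = { 'b', 'y' }
In Y → Y Y y: Y is followed by y, add FIRST(y) \ {ε} = { 'y' }
In Y → Y b: Y is followed by b, add FIRST(b) \ {ε} = { 'b' }

Taking the union: FOLLOW(Y) = { $, 'b', 'y' }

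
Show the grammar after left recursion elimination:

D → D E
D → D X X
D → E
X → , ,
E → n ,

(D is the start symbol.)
D → E D'
D' → E D'
D' → X X D'
D' → ε
X → , ,
E → n ,

D is directly left-recursive. The standard transformation for
  A → A α₁ | ... | A α_m | β₁ | ... | β_n
is
  A  → β₁ A' | ... | β_n A'
  A' → α₁ A' | ... | α_m A' | ε

D → E becomes D → E D'
D → D E becomes D' → E D'
D → D X X becomes D' → X X D'
Add D' → ε

Productions for other non-terminals are unchanged:
  X → , ,
  E → n ,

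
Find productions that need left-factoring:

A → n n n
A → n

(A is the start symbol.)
Yes, A has productions with common prefix 'n'

Left-factoring is needed when two productions for the same non-terminal
share a common prefix on the right-hand side.

Productions for A:
  A → n n n
  A → n

Found common prefix 'n' in productions for A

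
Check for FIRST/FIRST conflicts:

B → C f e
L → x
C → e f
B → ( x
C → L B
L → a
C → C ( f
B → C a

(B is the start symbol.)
FIRST sets of the non-terminals at (or reachable through a nullable prefix from) the front of some alternative:
  FIRST(C) = { 'a', 'e', 'x' }
  FIRST(L) = { 'a', 'x' }

Productions for B:
  B → C f e: FIRST = { 'a', 'e', 'x' }
  B → ( x: FIRST = { '(' }
  B → C a: FIRST = { 'a', 'e', 'x' }
Productions for L:
  L → x: FIRST = { 'x' }
  L → a: FIRST = { 'a' }
Productions for C:
  C → e f: FIRST = { 'e' }
  C → L B: FIRST = { 'a', 'x' }
  C → C ( f: FIRST = { 'a', 'e', 'x' }

Conflict for B: B → C f e and B → C a
  Overlap: { 'a', 'e', 'x' }
Conflict for C: C → e f and C → C ( f
  Overlap: { 'e' }
Conflict for C: C → L B and C → C ( f
  Overlap: { 'a', 'x' }

Answer: Yes. B → C f e / B → C a on { 'a', 'e', 'x' }; C → e f / C → C '(' f on { 'e' }; C → L B / C → C '(' f on { 'a', 'x' }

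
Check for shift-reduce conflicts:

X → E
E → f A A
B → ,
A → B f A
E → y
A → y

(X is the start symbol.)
A shift-reduce conflict occurs when an LR(0) state has both:
  - a complete (reduce) item [A → α .] (dot at the end), and
  - a shift item [B → β . c γ] (dot before a terminal).

Augment with X' → X and build the canonical LR(0) collection (I0 = CLOSURE({[X' → . X]}), then GOTO on every symbol after a dot until no new states appear). It has 12 states:
  I0: { [E → . f A A], [E → . y], [X → . E], [X' → . X] }  — shift
  I1: { [X → E .] }  — reduce
  I2: { [X' → X .] }  — accept
  I3: { [A → . B f A], [A → . y], [B → . ,], [E → f . A A] }  — shift
  I4: { [E → y .] }  — reduce
  I5: { [B → , .] }  — reduce
  I6: { [A → . B f A], [A → . y], [B → . ,], [E → f A . A] }  — shift
  I7: { [A → B . f A] }  — shift
  I8: { [A → y .] }  — reduce
  I9: { [A → . B f A], [A → . y], [A → B f . A], [B → . ,] }  — shift
  I10: { [A → B f A .] }  — reduce
  I11: { [E → f A A .] }  — reduce

No state contains both a complete item and a shift item.

Answer: No shift-reduce conflicts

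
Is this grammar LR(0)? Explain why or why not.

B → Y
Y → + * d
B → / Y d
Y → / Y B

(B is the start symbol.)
Yes, the grammar is LR(0)

A grammar is LR(0) if no state in the canonical LR(0) collection has:
  - both a shift item (dot before a terminal) and a complete item (shift-reduce conflict), or
  - two or more complete items (reduce-reduce conflict; the accept item [B' → B .] counts as a complete item here).

Augment with B' → B and build the canonical LR(0) collection (I0 = CLOSURE({[B' → . B]}), then GOTO on every symbol after a dot until no new states appear). It has 12 states:
  I0: { [B → . / Y d], [B → . Y], [B' → . B], [Y → . + * d], [Y → . / Y B] }  — shift
  I1: { [Y → + . * d] }  — shift
  I2: { [B → / . Y d], [Y → . + * d], [Y → . / Y B], [Y → / . Y B] }  — shift
  I3: { [B' → B .] }  — accept
  I4: { [B → Y .] }  — reduce
  I5: { [Y → . + * d], [Y → . / Y B], [Y → / . Y B] }  — shift
  I6: { [B → . / Y d], [B → . Y], [B → / Y . d], [Y → . + * d], [Y → . / Y B], [Y → / Y . B] }  — shift
  I7: { [Y → / Y B .] }  — reduce
  I8: { [B → / Y d .] }  — reduce
  I9: { [B → . / Y d], [B → . Y], [Y → . + * d], [Y → . / Y B], [Y → / Y . B] }  — shift
  I10: { [Y → + * . d] }  — shift
  I11: { [Y → + * d .] }  — reduce

Every state is either a pure shift/goto state or contains exactly one complete item and nothing to shift — no conflicts. The grammar is LR(0).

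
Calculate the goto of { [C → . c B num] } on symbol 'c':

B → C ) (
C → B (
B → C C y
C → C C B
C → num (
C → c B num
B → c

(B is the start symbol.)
{ [B → . C ) (], [B → . C C y], [B → . c], [C → . B (], [C → . C C B], [C → . c B num], [C → . num (], [C → c . B num] }

GOTO(I, 'c') = CLOSURE({ [A → αX.β] : [A → α.Xβ] ∈ I, X = 'c' })

Items with dot before 'c', with the dot advanced:
  [C → . c B num] → [C → c . B num]
Closure of the advanced items:
  [C → c . B num] has the dot before B: add [B → . C ) (], [B → . C C y], [B → . c]
  [B → . C ) (] has the dot before C: add [C → . B (], [C → . C C B], [C → . num (], [C → . c B num]

GOTO = { [B → . C ) (], [B → . C C y], [B → . c], [C → . B (], [C → . C C B], [C → . c B num], [C → . num (], [C → c . B num] }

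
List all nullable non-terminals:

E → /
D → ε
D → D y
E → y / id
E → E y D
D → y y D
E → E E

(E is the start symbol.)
ε-productions: D → ε
So D is immediately nullable.
No further non-terminal can be added: every production for the remaining non-terminals contains a terminal or a non-nullable non-terminal.
Nullable = { 'D' }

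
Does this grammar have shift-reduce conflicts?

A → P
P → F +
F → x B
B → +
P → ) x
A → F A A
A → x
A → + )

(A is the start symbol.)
A shift-reduce conflict occurs when an LR(0) state has both:
  - a complete (reduce) item [A → α .] (dot at the end), and
  - a shift item [B → β . c γ] (dot before a terminal).

Augment with A' → A and build the canonical LR(0) collection (I0 = CLOSURE({[A' → . A]}), then GOTO on every symbol after a dot until no new states appear). It has 14 states:
  I0: { [A → . + )], [A → . F A A], [A → . P], [A → . x], [A' → . A], [F → . x B], [P → . ) x], [P → . F +] }  — shift
  I1: { [P → ) . x] }  — shift
  I2: { [A → + . )] }  — shift
  I3: { [A' → A .] }  — accept
  I4: { [A → . + )], [A → . F A A], [A → . P], [A → . x], [A → F . A A], [F → . x B], [P → . ) x], [P → . F +], [P → F . +] }  — shift
  I5: { [A → P .] }  — reduce
  I6: { [A → x .], [B → . +], [F → x . B] }  — shift, reduce
  I7: { [B → + .] }  — reduce
  I8: { [F → x B .] }  — reduce
  I9: { [A → + . )], [P → F + .] }  — shift, reduce
  I10: { [A → . + )], [A → . F A A], [A → . P], [A → . x], [A → F A . A], [F → . x B], [P → . ) x], [P → . F +] }  — shift
  I11: { [A → F A A .] }  — reduce
  I12: { [A → + ) .] }  — reduce
  I13: { [P → ) x .] }  — reduce

I6 contains reduce item [A → x .] and shift item [B → . +] — shift-reduce conflict.
I9 contains reduce item [P → F + .] and shift item [A → + . )] — shift-reduce conflict.

Answer: Yes — I6: [A → x .] vs [B → . +]; I9: [P → F + .] vs [A → + . )]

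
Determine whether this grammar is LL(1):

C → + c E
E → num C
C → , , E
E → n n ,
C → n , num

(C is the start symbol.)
A grammar is LL(1) if for each non-terminal N with multiple productions, the predict sets of those productions are pairwise disjoint, where PREDICT(N → α) = (FIRST(α) \ {ε}) ∪ (FOLLOW(N) if α ⇒* ε).

For C:
  PREDICT(C → '+' c E) = { '+' }
  PREDICT(C → ',' ',' E) = { ',' }
  PREDICT(C → n ',' num) = { 'n' }
For E:
  PREDICT(E → num C) = { 'num' }
  PREDICT(E → n n ',') = { 'n' }

All predict sets are disjoint. The grammar IS LL(1).

Answer: Yes, the grammar is LL(1).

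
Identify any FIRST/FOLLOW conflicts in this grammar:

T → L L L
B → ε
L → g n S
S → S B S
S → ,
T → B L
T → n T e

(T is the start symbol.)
No FIRST/FOLLOW conflicts.

A FIRST/FOLLOW conflict occurs when a non-terminal N has a nullable alternative N → β (β ⇒* ε) and another alternative N → α with FIRST(α) ∩ FOLLOW(N) ≠ ∅: on such a lookahead the parser cannot decide between expanding α and letting N vanish via β.

Nullable non-terminals: B.
B has a nullable alternative but only one production, so nothing to check.

L, S, T have no nullable alternative, so no FIRST/FOLLOW check is needed there.

No FIRST/FOLLOW conflicts found.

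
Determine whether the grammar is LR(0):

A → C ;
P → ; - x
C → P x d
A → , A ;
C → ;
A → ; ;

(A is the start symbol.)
A grammar is LR(0) if no state in the canonical LR(0) collection has:
  - both a shift item (dot before a terminal) and a complete item (shift-reduce conflict), or
  - two or more complete items (reduce-reduce conflict; the accept item [A' → A .] counts as a complete item here).

Augment with A' → A and build the canonical LR(0) collection (I0 = CLOSURE({[A' → . A]}), then GOTO on every symbol after a dot until no new states appear). It has 14 states:
  I0: { [A → . , A ;], [A → . ; ;], [A → . C ;], [A' → . A], [C → . ;], [C → . P x d], [P → . ; - x] }  — shift
  I1: { [A → , . A ;], [A → . , A ;], [A → . ; ;], [A → . C ;], [C → . ;], [C → . P x d], [P → . ; - x] }  — shift
  I2: { [A → ; . ;], [C → ; .], [P → ; . - x] }  — shift, reduce
  I3: { [A' → A .] }  — accept
  I4: { [A → C . ;] }  — shift
  I5: { [C → P . x d] }  — shift
  I6: { [C → P x . d] }  — shift
  I7: { [C → P x d .] }  — reduce
  I8: { [A → C ; .] }  — reduce
  I9: { [P → ; - . x] }  — shift
  I10: { [A → ; ; .] }  — reduce
  I11: { [P → ; - x .] }  — reduce
  I12: { [A → , A . ;] }  — shift
  I13: { [A → , A ; .] }  — reduce

Conflict in state I2:
  Shift-reduce conflict between [C → ; .] and [A → ; . ;]
So the grammar is NOT LR(0).

Answer: No. Shift-reduce conflict between [C → ; .] and [A → ; . ;]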